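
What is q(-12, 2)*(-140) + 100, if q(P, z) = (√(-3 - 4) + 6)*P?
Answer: 10180 + 1680*I*√7 ≈ 10180.0 + 4444.9*I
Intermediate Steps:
q(P, z) = P*(6 + I*√7) (q(P, z) = (√(-7) + 6)*P = (I*√7 + 6)*P = (6 + I*√7)*P = P*(6 + I*√7))
q(-12, 2)*(-140) + 100 = -12*(6 + I*√7)*(-140) + 100 = (-72 - 12*I*√7)*(-140) + 100 = (10080 + 1680*I*√7) + 100 = 10180 + 1680*I*√7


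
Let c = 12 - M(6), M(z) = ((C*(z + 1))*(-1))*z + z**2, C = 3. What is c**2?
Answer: 10404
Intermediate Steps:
M(z) = z**2 + z*(-3 - 3*z) (M(z) = ((3*(z + 1))*(-1))*z + z**2 = ((3*(1 + z))*(-1))*z + z**2 = ((3 + 3*z)*(-1))*z + z**2 = (-3 - 3*z)*z + z**2 = z*(-3 - 3*z) + z**2 = z**2 + z*(-3 - 3*z))
c = 102 (c = 12 - (-1)*6*(3 + 2*6) = 12 - (-1)*6*(3 + 12) = 12 - (-1)*6*15 = 12 - 1*(-90) = 12 + 90 = 102)
c**2 = 102**2 = 10404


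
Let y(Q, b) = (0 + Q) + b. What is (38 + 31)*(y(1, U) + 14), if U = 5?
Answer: 1380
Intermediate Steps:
y(Q, b) = Q + b
(38 + 31)*(y(1, U) + 14) = (38 + 31)*((1 + 5) + 14) = 69*(6 + 14) = 69*20 = 1380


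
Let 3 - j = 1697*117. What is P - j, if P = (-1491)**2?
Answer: 2421627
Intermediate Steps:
j = -198546 (j = 3 - 1697*117 = 3 - 1*198549 = 3 - 198549 = -198546)
P = 2223081
P - j = 2223081 - 1*(-198546) = 2223081 + 198546 = 2421627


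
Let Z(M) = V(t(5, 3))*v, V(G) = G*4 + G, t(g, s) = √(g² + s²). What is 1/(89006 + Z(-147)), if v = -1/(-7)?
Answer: 2180647/194090666457 - 35*√34/388181332914 ≈ 1.1235e-5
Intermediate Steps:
V(G) = 5*G (V(G) = 4*G + G = 5*G)
v = ⅐ (v = -1*(-⅐) = ⅐ ≈ 0.14286)
Z(M) = 5*√34/7 (Z(M) = (5*√(5² + 3²))*(⅐) = (5*√(25 + 9))*(⅐) = (5*√34)*(⅐) = 5*√34/7)
1/(89006 + Z(-147)) = 1/(89006 + 5*√34/7)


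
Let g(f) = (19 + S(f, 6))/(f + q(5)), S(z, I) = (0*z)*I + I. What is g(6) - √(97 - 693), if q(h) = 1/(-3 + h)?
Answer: 50/13 - 2*I*√149 ≈ 3.8462 - 24.413*I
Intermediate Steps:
S(z, I) = I (S(z, I) = 0*I + I = 0 + I = I)
g(f) = 25/(½ + f) (g(f) = (19 + 6)/(f + 1/(-3 + 5)) = 25/(f + 1/2) = 25/(f + ½) = 25/(½ + f))
g(6) - √(97 - 693) = 50/(1 + 2*6) - √(97 - 693) = 50/(1 + 12) - √(-596) = 50/13 - 2*I*√149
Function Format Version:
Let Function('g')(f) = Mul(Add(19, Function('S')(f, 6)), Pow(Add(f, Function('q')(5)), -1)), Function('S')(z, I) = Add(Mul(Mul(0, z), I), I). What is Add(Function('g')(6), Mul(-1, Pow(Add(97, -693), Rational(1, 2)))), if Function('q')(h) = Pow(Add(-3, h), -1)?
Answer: Add(Rational(50, 13), Mul(-2, I, Pow(149, Rational(1, 2)))) ≈ Add(3.8462, Mul(-24.413, I))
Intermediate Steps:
Function('S')(z, I) = I (Function('S')(z, I) = Add(Mul(0, I), I) = Add(0, I) = I)
Function('g')(f) = Mul(25, Pow(Add(Rational(1, 2), f), -1)) (Function('g')(f) = Mul(Add(19, 6), Pow(Add(f, Pow(Add(-3, 5), -1)), -1)) = Mul(25, Pow(Add(f, Pow(2, -1)), -1)) = Mul(25, Pow(Add(f, Rational(1, 2)), -1)) = Mul(25, Pow(Add(Rational(1, 2), f), -1)))
Add(Function('g')(6), Mul(-1, Pow(Add(97, -693), Rational(1, 2)))) = Add(Mul(50, Pow(Add(1, Mul(2, 6)), -1)), Mul(-1, Pow(Add(97, -693), Rational(1, 2)))) = Add(Mul(50, Pow(Add(1, 12), -1)), Mul(-1, Pow(-596, Rational(1, 2)))) = Add(Mul(50, Pow(13, -1)), Mul(-1, Mul(2, I, Pow(149, Rational(1, 2))))) = Add(Mul(50, Rational(1, 13)), Mul(-2, I, Pow(149, Rational(1, 2)))) = Add(Rational(50, 13), Mul(-2, I, Pow(149, Rational(1, 2))))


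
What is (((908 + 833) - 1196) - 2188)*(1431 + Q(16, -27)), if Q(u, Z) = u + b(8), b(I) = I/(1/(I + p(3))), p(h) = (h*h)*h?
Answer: -2837461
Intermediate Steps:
p(h) = h³ (p(h) = h²*h = h³)
b(I) = I*(27 + I) (b(I) = I/(1/(I + 3³)) = I/(1/(I + 27)) = I/(1/(27 + I)) = I*(27 + I))
Q(u, Z) = 280 + u (Q(u, Z) = u + 8*(27 + 8) = u + 8*35 = u + 280 = 280 + u)
(((908 + 833) - 1196) - 2188)*(1431 + Q(16, -27)) = (((908 + 833) - 1196) - 2188)*(1431 + (280 + 16)) = ((1741 - 1196) - 2188)*(1431 + 296) = (545 - 2188)*1727 = -1643*1727 = -2837461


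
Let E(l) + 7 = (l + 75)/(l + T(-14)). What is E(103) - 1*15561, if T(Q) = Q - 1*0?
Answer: -15566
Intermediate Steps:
T(Q) = Q (T(Q) = Q + 0 = Q)
E(l) = -7 + (75 + l)/(-14 + l) (E(l) = -7 + (l + 75)/(l - 14) = -7 + (75 + l)/(-14 + l))
E(103) - 1*15561 = (173 - 6*103)/(-14 + 103) - 1*15561 = (173 - 618)/89 - 15561 = (1/89)*(-445) - 15561 = -5 - 15561 = -15566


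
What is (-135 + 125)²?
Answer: 100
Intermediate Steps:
(-135 + 125)² = (-10)² = 100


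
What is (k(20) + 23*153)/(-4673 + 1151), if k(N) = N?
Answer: -3539/3522 ≈ -1.0048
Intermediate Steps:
(k(20) + 23*153)/(-4673 + 1151) = (20 + 23*153)/(-4673 + 1151) = (20 + 3519)/(-3522) = 3539*(-1/3522) = -3539/3522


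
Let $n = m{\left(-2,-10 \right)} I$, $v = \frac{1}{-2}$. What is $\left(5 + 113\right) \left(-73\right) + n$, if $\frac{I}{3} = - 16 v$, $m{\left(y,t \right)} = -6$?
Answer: $-8758$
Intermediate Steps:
$v = - \frac{1}{2} \approx -0.5$
$I = 24$ ($I = 3 \left(\left(-16\right) \left(- \frac{1}{2}\right)\right) = 3 \cdot 8 = 24$)
$n = -144$ ($n = \left(-6\right) 24 = -144$)
$\left(5 + 113\right) \left(-73\right) + n = \left(5 + 113\right) \left(-73\right) - 144 = 118 \left(-73\right) - 144 = -8614 - 144 = -8758$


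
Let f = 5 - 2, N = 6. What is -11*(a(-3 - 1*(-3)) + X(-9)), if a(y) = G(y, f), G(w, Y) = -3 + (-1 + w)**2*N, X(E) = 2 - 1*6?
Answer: 11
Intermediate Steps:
X(E) = -4 (X(E) = 2 - 6 = -4)
f = 3
G(w, Y) = -3 + 6*(-1 + w)**2 (G(w, Y) = -3 + (-1 + w)**2*6 = -3 + 6*(-1 + w)**2)
a(y) = -3 + 6*(-1 + y)**2
-11*(a(-3 - 1*(-3)) + X(-9)) = -11*((-3 + 6*(-1 + (-3 - 1*(-3)))**2) - 4) = -11*((-3 + 6*(-1 + (-3 + 3))**2) - 4) = -11*((-3 + 6*(-1 + 0)**2) - 4) = -11*((-3 + 6*(-1)**2) - 4) = -11*((-3 + 6*1) - 4) = -11*((-3 + 6) - 4) = -11*(3 - 4) = -11*(-1) = 11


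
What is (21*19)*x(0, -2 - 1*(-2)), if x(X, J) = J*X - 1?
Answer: -399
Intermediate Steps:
x(X, J) = -1 + J*X
(21*19)*x(0, -2 - 1*(-2)) = (21*19)*(-1 + (-2 - 1*(-2))*0) = 399*(-1 + (-2 + 2)*0) = 399*(-1 + 0*0) = 399*(-1 + 0) = 399*(-1) = -399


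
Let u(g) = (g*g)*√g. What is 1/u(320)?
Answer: √5/4096000 ≈ 5.4592e-7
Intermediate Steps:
u(g) = g^(5/2) (u(g) = g²*√g = g^(5/2))
1/u(320) = 1/(320^(5/2)) = 1/(819200*√5) = √5/4096000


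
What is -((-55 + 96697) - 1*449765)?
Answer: 353123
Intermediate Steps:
-((-55 + 96697) - 1*449765) = -(96642 - 449765) = -1*(-353123) = 353123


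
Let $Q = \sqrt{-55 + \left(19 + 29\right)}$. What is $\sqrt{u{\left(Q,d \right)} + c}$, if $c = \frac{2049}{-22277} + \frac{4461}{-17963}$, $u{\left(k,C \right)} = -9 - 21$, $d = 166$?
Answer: $\frac{3 i \sqrt{539819821153444546}}{400161751} \approx 5.5082 i$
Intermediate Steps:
$Q = i \sqrt{7}$ ($Q = \sqrt{-55 + 48} = \sqrt{-7} = i \sqrt{7} \approx 2.6458 i$)
$u{\left(k,C \right)} = -30$ ($u{\left(k,C \right)} = -9 - 21 = -30$)
$c = - \frac{136183884}{400161751}$ ($c = 2049 \left(- \frac{1}{22277}\right) + 4461 \left(- \frac{1}{17963}\right) = - \frac{2049}{22277} - \frac{4461}{17963} = - \frac{136183884}{400161751} \approx -0.34032$)
$\sqrt{u{\left(Q,d \right)} + c} = \sqrt{-30 - \frac{136183884}{400161751}} = \sqrt{- \frac{12141036414}{400161751}} = \frac{3 i \sqrt{539819821153444546}}{400161751}$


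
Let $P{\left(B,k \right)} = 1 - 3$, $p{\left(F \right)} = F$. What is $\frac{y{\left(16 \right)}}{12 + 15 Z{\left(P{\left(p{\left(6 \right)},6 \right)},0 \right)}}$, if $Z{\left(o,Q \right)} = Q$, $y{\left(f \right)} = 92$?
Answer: $\frac{23}{3} \approx 7.6667$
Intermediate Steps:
$P{\left(B,k \right)} = -2$
$\frac{y{\left(16 \right)}}{12 + 15 Z{\left(P{\left(p{\left(6 \right)},6 \right)},0 \right)}} = \frac{92}{12 + 15 \cdot 0} = \frac{92}{12 + 0} = \frac{92}{12} = 92 \cdot \frac{1}{12} = \frac{23}{3}$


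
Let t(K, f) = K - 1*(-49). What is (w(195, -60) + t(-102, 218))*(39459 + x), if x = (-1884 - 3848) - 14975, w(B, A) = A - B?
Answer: -5775616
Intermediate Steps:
t(K, f) = 49 + K (t(K, f) = K + 49 = 49 + K)
x = -20707 (x = -5732 - 14975 = -20707)
(w(195, -60) + t(-102, 218))*(39459 + x) = ((-60 - 1*195) + (49 - 102))*(39459 - 20707) = ((-60 - 195) - 53)*18752 = (-255 - 53)*18752 = -308*18752 = -5775616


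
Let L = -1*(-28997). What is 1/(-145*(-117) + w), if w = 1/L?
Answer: 28997/491934106 ≈ 5.8945e-5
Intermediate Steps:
L = 28997
w = 1/28997 ≈ 3.4486e-5
1/(-145*(-117) + w) = 1/(-145*(-117) + 1/28997) = 1/(16965 + 1/28997) = 1/(491934106/28997) = 28997/491934106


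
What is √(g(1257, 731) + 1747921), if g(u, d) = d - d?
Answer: √1747921 ≈ 1322.1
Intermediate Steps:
g(u, d) = 0
√(g(1257, 731) + 1747921) = √(0 + 1747921) = √1747921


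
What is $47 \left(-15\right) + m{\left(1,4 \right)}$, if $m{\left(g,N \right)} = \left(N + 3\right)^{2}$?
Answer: $-656$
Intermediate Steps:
$m{\left(g,N \right)} = \left(3 + N\right)^{2}$
$47 \left(-15\right) + m{\left(1,4 \right)} = 47 \left(-15\right) + \left(3 + 4\right)^{2} = -705 + 7^{2} = -705 + 49 = -656$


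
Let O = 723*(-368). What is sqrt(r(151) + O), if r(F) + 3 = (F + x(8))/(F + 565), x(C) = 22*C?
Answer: I*sqrt(34100152455)/358 ≈ 515.82*I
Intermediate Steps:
r(F) = -3 + (176 + F)/(565 + F) (r(F) = -3 + (F + 22*8)/(F + 565) = -3 + (F + 176)/(565 + F) = -3 + (176 + F)/(565 + F))
O = -266064
sqrt(r(151) + O) = sqrt((-1519 - 2*151)/(565 + 151) - 266064) = sqrt((-1519 - 302)/716 - 266064) = sqrt((1/716)*(-1821) - 266064) = sqrt(-1821/716 - 266064) = sqrt(-190503645/716) = I*sqrt(34100152455)/358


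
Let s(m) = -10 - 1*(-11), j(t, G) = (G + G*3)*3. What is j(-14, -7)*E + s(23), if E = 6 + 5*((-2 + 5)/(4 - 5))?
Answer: 757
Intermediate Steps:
j(t, G) = 12*G (j(t, G) = (G + 3*G)*3 = (4*G)*3 = 12*G)
E = -9 (E = 6 + 5*(3/(-1)) = 6 + 5*(3*(-1)) = 6 + 5*(-3) = 6 - 15 = -9)
s(m) = 1 (s(m) = -10 + 11 = 1)
j(-14, -7)*E + s(23) = (12*(-7))*(-9) + 1 = -84*(-9) + 1 = 756 + 1 = 757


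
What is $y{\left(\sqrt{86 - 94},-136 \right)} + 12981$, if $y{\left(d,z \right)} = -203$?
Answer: $12778$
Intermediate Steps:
$y{\left(\sqrt{86 - 94},-136 \right)} + 12981 = -203 + 12981 = 12778$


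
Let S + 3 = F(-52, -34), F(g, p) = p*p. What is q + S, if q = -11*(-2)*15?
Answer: 1483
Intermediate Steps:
F(g, p) = p**2
S = 1153 (S = -3 + (-34)**2 = -3 + 1156 = 1153)
q = 330 (q = 22*15 = 330)
q + S = 330 + 1153 = 1483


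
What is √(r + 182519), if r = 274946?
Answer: √457465 ≈ 676.36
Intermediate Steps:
√(r + 182519) = √(274946 + 182519) = √457465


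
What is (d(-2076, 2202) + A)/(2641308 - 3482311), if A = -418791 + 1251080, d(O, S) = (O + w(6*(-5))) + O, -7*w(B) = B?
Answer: -5796989/5887021 ≈ -0.98471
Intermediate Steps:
w(B) = -B/7
d(O, S) = 30/7 + 2*O (d(O, S) = (O - 6*(-5)/7) + O = (O - ⅐*(-30)) + O = (O + 30/7) + O = (30/7 + O) + O = 30/7 + 2*O)
A = 832289
(d(-2076, 2202) + A)/(2641308 - 3482311) = ((30/7 + 2*(-2076)) + 832289)/(2641308 - 3482311) = ((30/7 - 4152) + 832289)/(-841003) = (-29034/7 + 832289)*(-1/841003) = (5796989/7)*(-1/841003) = -5796989/5887021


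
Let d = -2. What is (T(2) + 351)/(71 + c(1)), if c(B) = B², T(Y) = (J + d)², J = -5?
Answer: 50/9 ≈ 5.5556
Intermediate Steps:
T(Y) = 49 (T(Y) = (-5 - 2)² = (-7)² = 49)
(T(2) + 351)/(71 + c(1)) = (49 + 351)/(71 + 1²) = 400/(71 + 1) = 400/72 = 400*(1/72) = 50/9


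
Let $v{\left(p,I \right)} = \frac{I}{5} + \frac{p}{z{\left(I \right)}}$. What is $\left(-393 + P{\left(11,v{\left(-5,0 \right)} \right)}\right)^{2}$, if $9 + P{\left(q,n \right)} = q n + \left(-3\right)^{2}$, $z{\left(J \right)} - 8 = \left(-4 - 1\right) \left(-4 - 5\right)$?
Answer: $\frac{436141456}{2809} \approx 1.5527 \cdot 10^{5}$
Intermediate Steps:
$z{\left(J \right)} = 53$ ($z{\left(J \right)} = 8 + \left(-4 - 1\right) \left(-4 - 5\right) = 8 - -45 = 8 + 45 = 53$)
$v{\left(p,I \right)} = \frac{I}{5} + \frac{p}{53}$
$P{\left(q,n \right)} = n q$ ($P{\left(q,n \right)} = -9 + \left(q n + \left(-3\right)^{2}\right) = -9 + \left(n q + 9\right) = -9 + \left(9 + n q\right) = n q$)
$\left(-393 + P{\left(11,v{\left(-5,0 \right)} \right)}\right)^{2} = \left(-393 + \left(\frac{1}{5} \cdot 0 + \frac{1}{53} \left(-5\right)\right) 11\right)^{2} = \left(-393 + \left(0 - \frac{5}{53}\right) 11\right)^{2} = \left(-393 - \frac{55}{53}\right)^{2} = \left(- \frac{20884}{53}\right)^{2} = \frac{436141456}{2809}$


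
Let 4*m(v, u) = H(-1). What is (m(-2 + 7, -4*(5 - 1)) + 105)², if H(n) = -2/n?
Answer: 44521/4 ≈ 11130.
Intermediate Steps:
m(v, u) = ½ (m(v, u) = (-2/(-1))/4 = (-2*(-1))/4 = (¼)*2 = ½)
(m(-2 + 7, -4*(5 - 1)) + 105)² = (½ + 105)² = (211/2)² = 44521/4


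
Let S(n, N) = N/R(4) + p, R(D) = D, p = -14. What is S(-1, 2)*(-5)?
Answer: 135/2 ≈ 67.500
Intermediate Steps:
S(n, N) = -14 + N/4 (S(n, N) = N/4 - 14 = -14 + N/4)
S(-1, 2)*(-5) = (-14 + (1/4)*2)*(-5) = (-14 + 1/2)*(-5) = -27/2*(-5) = 135/2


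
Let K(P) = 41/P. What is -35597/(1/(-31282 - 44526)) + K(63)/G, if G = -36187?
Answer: 6152074237594615/2279781 ≈ 2.6985e+9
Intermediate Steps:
-35597/(1/(-31282 - 44526)) + K(63)/G = -35597/(1/(-31282 - 44526)) + (41/63)/(-36187) = -35597/(1/(-75808)) + (41*(1/63))*(-1/36187) = -35597/(-1/75808) + (41/63)*(-1/36187) = -35597*(-75808) - 41/2279781 = 2698537376 - 41/2279781 = 6152074237594615/2279781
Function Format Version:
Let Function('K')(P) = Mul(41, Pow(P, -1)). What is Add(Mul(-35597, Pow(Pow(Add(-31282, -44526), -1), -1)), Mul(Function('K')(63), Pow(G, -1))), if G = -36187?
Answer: Rational(6152074237594615, 2279781) ≈ 2.6985e+9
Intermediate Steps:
Add(Mul(-35597, Pow(Pow(Add(-31282, -44526), -1), -1)), Mul(Function('K')(63), Pow(G, -1))) = Add(Mul(-35597, Pow(Pow(Add(-31282, -44526), -1), -1)), Mul(Mul(41, Pow(63, -1)), Pow(-36187, -1))) = Add(Mul(-35597, Pow(Pow(-75808, -1), -1)), Mul(Mul(41, Rational(1, 63)), Rational(-1, 36187))) = Add(Mul(-35597, Pow(Rational(-1, 75808), -1)), Mul(Rational(41, 63), Rational(-1, 36187))) = Add(Mul(-35597, -75808), Rational(-41, 2279781)) = Add(2698537376, Rational(-41, 2279781)) = Rational(6152074237594615, 2279781)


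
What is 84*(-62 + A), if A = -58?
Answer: -10080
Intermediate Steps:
84*(-62 + A) = 84*(-62 - 58) = 84*(-120) = -10080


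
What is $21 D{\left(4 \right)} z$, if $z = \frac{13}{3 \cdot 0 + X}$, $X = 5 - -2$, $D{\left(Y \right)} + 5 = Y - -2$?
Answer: $39$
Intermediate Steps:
$D{\left(Y \right)} = -3 + Y$ ($D{\left(Y \right)} = -5 + \left(Y - -2\right) = -5 + \left(Y + 2\right) = -5 + \left(2 + Y\right) = -3 + Y$)
$X = 7$ ($X = 5 + 2 = 7$)
$z = \frac{13}{7}$ ($z = \frac{13}{3 \cdot 0 + 7} = \frac{13}{0 + 7} = \frac{13}{7} \approx 1.8571$)
$21 D{\left(4 \right)} z = 21 \left(-3 + 4\right) \frac{13}{7} = 21 \cdot 1 \cdot \frac{13}{7} = 21 \cdot \frac{13}{7} = 39$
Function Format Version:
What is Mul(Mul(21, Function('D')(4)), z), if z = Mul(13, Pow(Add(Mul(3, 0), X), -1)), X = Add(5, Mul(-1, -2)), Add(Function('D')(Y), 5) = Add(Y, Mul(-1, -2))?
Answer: 39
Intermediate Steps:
Function('D')(Y) = Add(-3, Y) (Function('D')(Y) = Add(-5, Add(Y, Mul(-1, -2))) = Add(-5, Add(Y, 2)) = Add(-5, Add(2, Y)) = Add(-3, Y))
X = 7 (X = Add(5, 2) = 7)
z = Rational(13, 7) (z = Mul(13, Pow(Add(Mul(3, 0), 7), -1)) = Mul(13, Pow(Add(0, 7), -1)) = Mul(13, Pow(7, -1)) = Mul(13, Rational(1, 7)) = Rational(13, 7) ≈ 1.8571)
Mul(Mul(21, Function('D')(4)), z) = Mul(Mul(21, Add(-3, 4)), Rational(13, 7)) = Mul(Mul(21, 1), Rational(13, 7)) = Mul(21, Rational(13, 7)) = 39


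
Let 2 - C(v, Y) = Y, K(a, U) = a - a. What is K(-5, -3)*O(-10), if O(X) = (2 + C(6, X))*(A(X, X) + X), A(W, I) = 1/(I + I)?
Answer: 0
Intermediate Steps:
K(a, U) = 0
A(W, I) = 1/(2*I)
C(v, Y) = 2 - Y
O(X) = (4 - X)*(X + 1/(2*X)) (O(X) = (2 + (2 - X))*(1/(2*X) + X) = (4 - X)*(X + 1/(2*X)))
K(-5, -3)*O(-10) = 0*(-1/2 - 1*(-10)**2 + 2/(-10) + 4*(-10)) = 0*(-1/2 - 1*100 + 2*(-1/10) - 40) = 0*(-1/2 - 100 - 1/5 - 40) = 0*(-1407/10) = 0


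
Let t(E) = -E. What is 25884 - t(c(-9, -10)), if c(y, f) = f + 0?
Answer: 25874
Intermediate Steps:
c(y, f) = f
25884 - t(c(-9, -10)) = 25884 - (-1)*(-10) = 25884 - 1*10 = 25884 - 10 = 25874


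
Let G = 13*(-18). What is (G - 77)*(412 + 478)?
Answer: -276790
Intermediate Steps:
G = -234
(G - 77)*(412 + 478) = (-234 - 77)*(412 + 478) = -311*890 = -276790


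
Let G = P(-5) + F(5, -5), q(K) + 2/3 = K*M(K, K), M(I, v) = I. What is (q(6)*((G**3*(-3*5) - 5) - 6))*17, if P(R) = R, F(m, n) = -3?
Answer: 13819538/3 ≈ 4.6065e+6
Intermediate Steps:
q(K) = -2/3 + K**2 (q(K) = -2/3 + K*K = -2/3 + K**2)
G = -8 (G = -5 - 3 = -8)
(q(6)*((G**3*(-3*5) - 5) - 6))*17 = ((-2/3 + 6**2)*(((-8)**3*(-3*5) - 5) - 6))*17 = ((-2/3 + 36)*((-512*(-15) - 5) - 6))*17 = (106*((7680 - 5) - 6)/3)*17 = (106*(7675 - 6)/3)*17 = ((106/3)*7669)*17 = (812914/3)*17 = 13819538/3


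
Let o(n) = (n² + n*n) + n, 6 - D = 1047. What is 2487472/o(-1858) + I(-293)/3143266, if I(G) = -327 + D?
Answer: 1952335896148/5424074816755 ≈ 0.35994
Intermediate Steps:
D = -1041 (D = 6 - 1*1047 = 6 - 1047 = -1041)
I(G) = -1368 (I(G) = -327 - 1041 = -1368)
o(n) = n + 2*n² (o(n) = (n² + n²) + n = 2*n² + n = n + 2*n²)
2487472/o(-1858) + I(-293)/3143266 = 2487472/((-1858*(1 + 2*(-1858)))) - 1368/3143266 = 2487472/((-1858*(1 - 3716))) - 1368*1/3143266 = 2487472/((-1858*(-3715))) - 684/1571633 = 2487472/6902470 - 684/1571633 = 2487472*(1/6902470) - 684/1571633 = 1243736/3451235 - 684/1571633 = 1952335896148/5424074816755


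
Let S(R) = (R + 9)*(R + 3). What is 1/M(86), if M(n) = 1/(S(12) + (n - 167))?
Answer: 234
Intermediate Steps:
S(R) = (3 + R)*(9 + R) (S(R) = (9 + R)*(3 + R) = (3 + R)*(9 + R))
M(n) = 1/(148 + n) (M(n) = 1/((27 + 12² + 12*12) + (n - 167)) = 1/((27 + 144 + 144) + (-167 + n)) = 1/(315 + (-167 + n)) = 1/(148 + n))
1/M(86) = 1/(1/(148 + 86)) = 1/(1/234) = 234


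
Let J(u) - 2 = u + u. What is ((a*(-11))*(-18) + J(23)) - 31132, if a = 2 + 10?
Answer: -28708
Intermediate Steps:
a = 12
J(u) = 2 + 2*u (J(u) = 2 + (u + u) = 2 + 2*u)
((a*(-11))*(-18) + J(23)) - 31132 = ((12*(-11))*(-18) + (2 + 2*23)) - 31132 = (-132*(-18) + (2 + 46)) - 31132 = (2376 + 48) - 31132 = 2424 - 31132 = -28708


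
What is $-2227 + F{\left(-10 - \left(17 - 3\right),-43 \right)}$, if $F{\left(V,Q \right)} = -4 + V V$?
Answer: $-1655$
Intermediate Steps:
$F{\left(V,Q \right)} = -4 + V^{2}$
$-2227 + F{\left(-10 - \left(17 - 3\right),-43 \right)} = -2227 - \left(4 - \left(-10 - \left(17 - 3\right)\right)^{2}\right) = -2227 - \left(4 - \left(-10 - 14\right)^{2}\right) = -2227 - \left(4 - \left(-24\right)^{2}\right) = -2227 + \left(-4 + 576\right) = -2227 + 572 = -1655$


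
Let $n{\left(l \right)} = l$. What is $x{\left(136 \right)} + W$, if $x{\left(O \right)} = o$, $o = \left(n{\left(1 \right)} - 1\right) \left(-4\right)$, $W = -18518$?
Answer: $-18518$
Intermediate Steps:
$o = 0$ ($o = \left(1 - 1\right) \left(-4\right) = 0 \left(-4\right) = 0$)
$x{\left(O \right)} = 0$
$x{\left(136 \right)} + W = 0 - 18518 = -18518$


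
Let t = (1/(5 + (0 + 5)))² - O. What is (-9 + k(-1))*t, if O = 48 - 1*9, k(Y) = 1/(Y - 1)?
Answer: 74081/200 ≈ 370.40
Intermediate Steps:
k(Y) = 1/(-1 + Y)
O = 39 (O = 48 - 9 = 39)
t = -3899/100 (t = (1/(5 + (0 + 5)))² - 1*39 = (1/(5 + 5))² - 39 = (1/10)² - 39 = (⅒)² - 39 = 1/100 - 39 = -3899/100 ≈ -38.990)
(-9 + k(-1))*t = (-9 + 1/(-1 - 1))*(-3899/100) = (-9 + 1/(-2))*(-3899/100) = (-9 - ½)*(-3899/100) = -19/2*(-3899/100) = 74081/200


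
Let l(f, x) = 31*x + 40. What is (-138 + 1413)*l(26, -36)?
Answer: -1371900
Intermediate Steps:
l(f, x) = 40 + 31*x
(-138 + 1413)*l(26, -36) = (-138 + 1413)*(40 + 31*(-36)) = 1275*(40 - 1116) = 1275*(-1076) = -1371900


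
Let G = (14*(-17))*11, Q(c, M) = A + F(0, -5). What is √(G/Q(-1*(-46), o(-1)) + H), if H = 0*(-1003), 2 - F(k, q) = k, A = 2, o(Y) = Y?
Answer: I*√2618/2 ≈ 25.583*I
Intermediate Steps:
F(k, q) = 2 - k
Q(c, M) = 4 (Q(c, M) = 2 + (2 - 1*0) = 2 + (2 + 0) = 2 + 2 = 4)
G = -2618 (G = -238*11 = -2618)
H = 0
√(G/Q(-1*(-46), o(-1)) + H) = √(-2618/4 + 0) = √(-2618*¼ + 0) = √(-1309/2 + 0) = √(-1309/2) = I*√2618/2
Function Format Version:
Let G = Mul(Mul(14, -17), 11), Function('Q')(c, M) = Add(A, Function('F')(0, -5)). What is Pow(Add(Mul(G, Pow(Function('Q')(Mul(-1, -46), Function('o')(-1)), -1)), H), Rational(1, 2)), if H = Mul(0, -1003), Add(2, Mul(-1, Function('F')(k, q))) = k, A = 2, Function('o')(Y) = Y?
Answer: Mul(Rational(1, 2), I, Pow(2618, Rational(1, 2))) ≈ Mul(25.583, I)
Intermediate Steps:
Function('F')(k, q) = Add(2, Mul(-1, k))
Function('Q')(c, M) = 4 (Function('Q')(c, M) = Add(2, Add(2, Mul(-1, 0))) = Add(2, Add(2, 0)) = Add(2, 2) = 4)
G = -2618 (G = Mul(-238, 11) = -2618)
H = 0
Pow(Add(Mul(G, Pow(Function('Q')(Mul(-1, -46), Function('o')(-1)), -1)), H), Rational(1, 2)) = Pow(Add(Mul(-2618, Pow(4, -1)), 0), Rational(1, 2)) = Pow(Add(Mul(-2618, Rational(1, 4)), 0), Rational(1, 2)) = Pow(Add(Rational(-1309, 2), 0), Rational(1, 2)) = Pow(Rational(-1309, 2), Rational(1, 2)) = Mul(Rational(1, 2), I, Pow(2618, Rational(1, 2)))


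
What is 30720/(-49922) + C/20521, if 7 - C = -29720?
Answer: 426813087/512224681 ≈ 0.83325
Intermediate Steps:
C = 29727 (C = 7 - 1*(-29720) = 7 + 29720 = 29727)
30720/(-49922) + C/20521 = 30720/(-49922) + 29727/20521 = 30720*(-1/49922) + 29727*(1/20521) = -15360/24961 + 29727/20521 = 426813087/512224681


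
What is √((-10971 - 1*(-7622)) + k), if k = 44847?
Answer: √41498 ≈ 203.71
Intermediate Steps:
√((-10971 - 1*(-7622)) + k) = √((-10971 - 1*(-7622)) + 44847) = √((-10971 + 7622) + 44847) = √(-3349 + 44847) = √41498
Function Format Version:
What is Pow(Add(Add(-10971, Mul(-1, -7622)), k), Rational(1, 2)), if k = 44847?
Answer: Pow(41498, Rational(1, 2)) ≈ 203.71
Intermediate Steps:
Pow(Add(Add(-10971, Mul(-1, -7622)), k), Rational(1, 2)) = Pow(Add(Add(-10971, Mul(-1, -7622)), 44847), Rational(1, 2)) = Pow(Add(Add(-10971, 7622), 44847), Rational(1, 2)) = Pow(Add(-3349, 44847), Rational(1, 2)) = Pow(41498, Rational(1, 2))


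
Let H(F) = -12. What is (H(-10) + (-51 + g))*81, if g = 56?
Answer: -567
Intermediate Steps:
(H(-10) + (-51 + g))*81 = (-12 + (-51 + 56))*81 = (-12 + 5)*81 = -7*81 = -567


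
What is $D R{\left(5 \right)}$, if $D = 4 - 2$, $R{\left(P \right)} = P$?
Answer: $10$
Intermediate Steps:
$D = 2$ ($D = 4 - 2 = 2$)
$D R{\left(5 \right)} = 2 \cdot 5 = 10$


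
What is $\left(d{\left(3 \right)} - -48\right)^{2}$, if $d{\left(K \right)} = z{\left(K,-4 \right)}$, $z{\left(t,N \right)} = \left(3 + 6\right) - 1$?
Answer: $3136$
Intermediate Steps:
$z{\left(t,N \right)} = 8$ ($z{\left(t,N \right)} = 9 - 1 = 8$)
$d{\left(K \right)} = 8$
$\left(d{\left(3 \right)} - -48\right)^{2} = \left(8 - -48\right)^{2} = \left(8 + \left(-196 + 244\right)\right)^{2} = \left(8 + 48\right)^{2} = 56^{2} = 3136$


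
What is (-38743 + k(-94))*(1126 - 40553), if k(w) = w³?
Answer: 34274955629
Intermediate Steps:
(-38743 + k(-94))*(1126 - 40553) = (-38743 + (-94)³)*(1126 - 40553) = (-38743 - 830584)*(-39427) = -869327*(-39427) = 34274955629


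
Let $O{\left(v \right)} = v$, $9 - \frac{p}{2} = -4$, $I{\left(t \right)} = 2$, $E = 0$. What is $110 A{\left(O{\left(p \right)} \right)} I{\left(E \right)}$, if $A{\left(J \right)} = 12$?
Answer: $2640$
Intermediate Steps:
$p = 26$ ($p = 18 - -8 = 18 + 8 = 26$)
$110 A{\left(O{\left(p \right)} \right)} I{\left(E \right)} = 110 \cdot 12 \cdot 2 = 1320 \cdot 2 = 2640$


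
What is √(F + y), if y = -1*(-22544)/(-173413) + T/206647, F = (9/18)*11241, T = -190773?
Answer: √28865233108039442658881974/71670552422 ≈ 74.963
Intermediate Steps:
F = 11241/2 (F = (9*(1/18))*11241 = (½)*11241 = 11241/2 ≈ 5620.5)
y = -37741168217/35835276211 (y = -1*(-22544)/(-173413) - 190773/206647 = 22544*(-1/173413) - 190773*1/206647 = -22544/173413 - 190773/206647 = -37741168217/35835276211 ≈ -1.0532)
√(F + y) = √(11241/2 - 37741168217/35835276211) = √(402748857551417/71670552422) = √28865233108039442658881974/71670552422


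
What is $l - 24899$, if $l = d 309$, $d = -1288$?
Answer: $-422891$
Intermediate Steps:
$l = -397992$ ($l = \left(-1288\right) 309 = -397992$)
$l - 24899 = -397992 - 24899 = -422891$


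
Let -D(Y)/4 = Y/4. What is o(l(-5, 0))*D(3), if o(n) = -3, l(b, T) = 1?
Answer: 9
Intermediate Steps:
D(Y) = -Y (D(Y) = -4*Y/4 = -Y)
o(l(-5, 0))*D(3) = -(-3)*3 = -3*(-3) = 9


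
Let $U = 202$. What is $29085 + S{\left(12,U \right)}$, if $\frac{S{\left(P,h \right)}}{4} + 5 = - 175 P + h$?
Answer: $21473$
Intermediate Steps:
$S{\left(P,h \right)} = -20 - 700 P + 4 h$ ($S{\left(P,h \right)} = -20 + 4 \left(- 175 P + h\right) = -20 + 4 \left(h - 175 P\right) = -20 - \left(- 4 h + 700 P\right) = -20 - 700 P + 4 h$)
$29085 + S{\left(12,U \right)} = 29085 - 7612 = 21473$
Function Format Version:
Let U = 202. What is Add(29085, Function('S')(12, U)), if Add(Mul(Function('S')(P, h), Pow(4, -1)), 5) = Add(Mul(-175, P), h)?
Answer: 21473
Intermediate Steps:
Function('S')(P, h) = Add(-20, Mul(-700, P), Mul(4, h)) (Function('S')(P, h) = Add(-20, Mul(4, Add(Mul(-175, P), h))) = Add(-20, Mul(4, Add(h, Mul(-175, P)))) = Add(-20, Add(Mul(-700, P), Mul(4, h))) = Add(-20, Mul(-700, P), Mul(4, h)))
Add(29085, Function('S')(12, U)) = Add(29085, Add(-20, Mul(-700, 12), Mul(4, 202))) = Add(29085, Add(-20, -8400, 808)) = Add(29085, -7612) = 21473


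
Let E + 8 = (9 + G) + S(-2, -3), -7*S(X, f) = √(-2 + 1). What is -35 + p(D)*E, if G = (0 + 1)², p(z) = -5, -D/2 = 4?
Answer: -45 + 5*I/7 ≈ -45.0 + 0.71429*I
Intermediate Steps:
D = -8 (D = -2*4 = -8)
S(X, f) = -I/7 (S(X, f) = -√(-2 + 1)/7 = -I/7)
G = 1 (G = 1² = 1)
E = 2 - I/7 (E = -8 + ((9 + 1) - I/7) = -8 + (10 - I/7) = 2 - I/7 ≈ 2.0 - 0.14286*I)
-35 + p(D)*E = -35 - 5*(2 - I/7) = -35 + (-10 + 5*I/7) = -45 + 5*I/7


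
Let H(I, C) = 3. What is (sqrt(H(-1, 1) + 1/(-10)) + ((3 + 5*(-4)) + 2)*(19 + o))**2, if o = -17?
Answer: (300 - sqrt(290))**2/100 ≈ 800.72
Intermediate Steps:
(sqrt(H(-1, 1) + 1/(-10)) + ((3 + 5*(-4)) + 2)*(19 + o))**2 = (sqrt(3 + 1/(-10)) + ((3 + 5*(-4)) + 2)*(19 - 17))**2 = (sqrt(3 - 1/10) + ((3 - 20) + 2)*2)**2 = (sqrt(29/10) + (-17 + 2)*2)**2 = (sqrt(290)/10 - 15*2)**2 = (sqrt(290)/10 - 30)**2 = (-30 + sqrt(290)/10)**2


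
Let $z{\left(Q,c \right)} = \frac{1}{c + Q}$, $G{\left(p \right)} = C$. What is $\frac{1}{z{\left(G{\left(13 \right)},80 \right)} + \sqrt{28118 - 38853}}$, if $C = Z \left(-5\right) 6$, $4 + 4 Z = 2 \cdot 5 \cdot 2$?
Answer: $- \frac{40}{17176001} - \frac{1600 i \sqrt{10735}}{17176001} \approx -2.3288 \cdot 10^{-6} - 0.0096516 i$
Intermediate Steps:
$Z = 4$ ($Z = -1 + \frac{2 \cdot 5 \cdot 2}{4} = -1 + \frac{10 \cdot 2}{4} = -1 + \frac{1}{4} \cdot 20 = -1 + 5 = 4$)
$C = -120$ ($C = 4 \left(-5\right) 6 = \left(-20\right) 6 = -120$)
$G{\left(p \right)} = -120$
$z{\left(Q,c \right)} = \frac{1}{Q + c}$
$\frac{1}{z{\left(G{\left(13 \right)},80 \right)} + \sqrt{28118 - 38853}} = \frac{1}{\frac{1}{-120 + 80} + \sqrt{28118 - 38853}} = \frac{1}{\frac{1}{-40} + \sqrt{-10735}} = \frac{1}{- \frac{1}{40} + i \sqrt{10735}}$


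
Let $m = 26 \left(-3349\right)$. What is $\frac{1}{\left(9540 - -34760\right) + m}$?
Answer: $- \frac{1}{42774} \approx -2.3379 \cdot 10^{-5}$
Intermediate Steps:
$m = -87074$
$\frac{1}{\left(9540 - -34760\right) + m} = \frac{1}{\left(9540 - -34760\right) - 87074} = \frac{1}{\left(9540 + 34760\right) - 87074} = \frac{1}{44300 - 87074} = \frac{1}{-42774} = - \frac{1}{42774}$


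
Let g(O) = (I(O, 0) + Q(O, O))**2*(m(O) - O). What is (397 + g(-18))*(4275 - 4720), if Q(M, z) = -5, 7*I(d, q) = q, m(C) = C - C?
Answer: -376915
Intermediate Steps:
m(C) = 0
I(d, q) = q/7
g(O) = -25*O (g(O) = ((1/7)*0 - 5)**2*(0 - O) = (0 - 5)**2*(-O) = (-5)**2*(-O) = 25*(-O) = -25*O)
(397 + g(-18))*(4275 - 4720) = (397 - 25*(-18))*(4275 - 4720) = (397 + 450)*(-445) = 847*(-445) = -376915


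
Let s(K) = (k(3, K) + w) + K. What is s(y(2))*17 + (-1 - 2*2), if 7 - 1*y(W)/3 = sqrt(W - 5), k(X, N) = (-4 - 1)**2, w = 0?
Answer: 777 - 51*I*sqrt(3) ≈ 777.0 - 88.335*I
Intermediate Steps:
k(X, N) = 25 (k(X, N) = (-5)**2 = 25)
y(W) = 21 - 3*sqrt(-5 + W) (y(W) = 21 - 3*sqrt(W - 5) = 21 - 3*sqrt(-5 + W))
s(K) = 25 + K (s(K) = (25 + 0) + K = 25 + K)
s(y(2))*17 + (-1 - 2*2) = (25 + (21 - 3*sqrt(-5 + 2)))*17 + (-1 - 2*2) = (25 + (21 - 3*I*sqrt(3)))*17 + (-1 - 4) = (25 + (21 - 3*I*sqrt(3)))*17 - 5 = (46 - 3*I*sqrt(3))*17 - 5 = (782 - 51*I*sqrt(3)) - 5 = 777 - 51*I*sqrt(3)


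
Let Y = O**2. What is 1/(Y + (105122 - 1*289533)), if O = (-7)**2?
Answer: -1/182010 ≈ -5.4942e-6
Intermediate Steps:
O = 49
Y = 2401 (Y = 49**2 = 2401)
1/(Y + (105122 - 1*289533)) = 1/(2401 + (105122 - 1*289533)) = 1/(2401 + (105122 - 289533)) = 1/(2401 - 184411) = 1/(-182010) = -1/182010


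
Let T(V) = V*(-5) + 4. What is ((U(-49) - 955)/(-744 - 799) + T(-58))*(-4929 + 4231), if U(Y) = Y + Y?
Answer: -317377110/1543 ≈ -2.0569e+5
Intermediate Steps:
U(Y) = 2*Y
T(V) = 4 - 5*V (T(V) = -5*V + 4 = 4 - 5*V)
((U(-49) - 955)/(-744 - 799) + T(-58))*(-4929 + 4231) = ((2*(-49) - 955)/(-744 - 799) + (4 - 5*(-58)))*(-4929 + 4231) = ((-98 - 955)/(-1543) + (4 + 290))*(-698) = (-1053*(-1/1543) + 294)*(-698) = (1053/1543 + 294)*(-698) = (454695/1543)*(-698) = -317377110/1543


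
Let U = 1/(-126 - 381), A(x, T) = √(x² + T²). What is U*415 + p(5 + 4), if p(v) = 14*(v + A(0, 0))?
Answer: 63467/507 ≈ 125.18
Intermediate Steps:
A(x, T) = √(T² + x²)
U = -1/507 (U = 1/(-507) = -1/507 ≈ -0.0019724)
p(v) = 14*v (p(v) = 14*(v + √(0² + 0²)) = 14*(v + √(0 + 0)) = 14*(v + √0) = 14*(v + 0) = 14*v)
U*415 + p(5 + 4) = -1/507*415 + 14*(5 + 4) = -415/507 + 14*9 = -415/507 + 126 = 63467/507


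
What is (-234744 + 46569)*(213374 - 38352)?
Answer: -32934764850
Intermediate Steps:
(-234744 + 46569)*(213374 - 38352) = -188175*175022 = -32934764850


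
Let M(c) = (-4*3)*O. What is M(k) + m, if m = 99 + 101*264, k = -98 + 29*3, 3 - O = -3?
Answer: 26691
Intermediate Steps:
O = 6 (O = 3 - 1*(-3) = 3 + 3 = 6)
k = -11 (k = -98 + 87 = -11)
M(c) = -72 (M(c) = -4*3*6 = -12*6 = -72)
m = 26763 (m = 99 + 26664 = 26763)
M(k) + m = -72 + 26763 = 26691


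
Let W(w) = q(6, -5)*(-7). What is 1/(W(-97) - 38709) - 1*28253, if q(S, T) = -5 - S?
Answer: -1091469897/38632 ≈ -28253.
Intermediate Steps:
W(w) = 77 (W(w) = (-5 - 1*6)*(-7) = (-5 - 6)*(-7) = -11*(-7) = 77)
1/(W(-97) - 38709) - 1*28253 = 1/(77 - 38709) - 1*28253 = 1/(-38632) - 28253 = -1/38632 - 28253 = -1091469897/38632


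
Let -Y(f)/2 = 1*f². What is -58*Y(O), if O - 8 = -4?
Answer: 1856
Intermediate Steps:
O = 4 (O = 8 - 4 = 4)
Y(f) = -2*f²
-58*Y(O) = -(-116)*4² = -(-116)*16 = -58*(-32) = 1856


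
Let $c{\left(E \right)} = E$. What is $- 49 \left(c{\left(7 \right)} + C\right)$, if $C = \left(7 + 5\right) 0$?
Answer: $-343$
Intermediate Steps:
$C = 0$ ($C = 12 \cdot 0 = 0$)
$- 49 \left(c{\left(7 \right)} + C\right) = - 49 \left(7 + 0\right) = \left(-49\right) 7 = -343$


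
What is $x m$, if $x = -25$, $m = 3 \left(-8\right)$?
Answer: $600$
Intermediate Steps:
$m = -24$
$x m = \left(-25\right) \left(-24\right) = 600$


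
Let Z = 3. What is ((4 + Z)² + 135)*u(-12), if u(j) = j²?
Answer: 26496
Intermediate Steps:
((4 + Z)² + 135)*u(-12) = ((4 + 3)² + 135)*(-12)² = (7² + 135)*144 = (49 + 135)*144 = 184*144 = 26496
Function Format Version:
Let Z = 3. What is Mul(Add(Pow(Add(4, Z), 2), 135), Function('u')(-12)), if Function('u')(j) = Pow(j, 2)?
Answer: 26496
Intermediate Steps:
Mul(Add(Pow(Add(4, Z), 2), 135), Function('u')(-12)) = Mul(Add(Pow(Add(4, 3), 2), 135), Pow(-12, 2)) = Mul(Add(Pow(7, 2), 135), 144) = Mul(Add(49, 135), 144) = Mul(184, 144) = 26496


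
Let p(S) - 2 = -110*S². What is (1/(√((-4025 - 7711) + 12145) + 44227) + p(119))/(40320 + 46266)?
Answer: -3046919092996733/169364564212320 - √409/169364564212320 ≈ -17.990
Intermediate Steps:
p(S) = 2 - 110*S²
(1/(√((-4025 - 7711) + 12145) + 44227) + p(119))/(40320 + 46266) = (1/(√((-4025 - 7711) + 12145) + 44227) + (2 - 110*119²))/(40320 + 46266) = (1/(√(-11736 + 12145) + 44227) + (2 - 110*14161))/86586 = (1/(√409 + 44227) + (2 - 1557710))*(1/86586) = (1/(44227 + √409) - 1557708)*(1/86586) = (-1557708 + 1/(44227 + √409))*(1/86586) = -259618/14431 + 1/(86586*(44227 + √409))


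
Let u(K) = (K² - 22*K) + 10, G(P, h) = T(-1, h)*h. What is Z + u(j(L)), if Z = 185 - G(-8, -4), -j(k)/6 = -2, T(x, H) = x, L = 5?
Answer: 71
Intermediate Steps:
j(k) = 12 (j(k) = -6*(-2) = 12)
G(P, h) = -h
Z = 181 (Z = 185 - (-1)*(-4) = 185 - 1*4 = 185 - 4 = 181)
u(K) = 10 + K² - 22*K
Z + u(j(L)) = 181 + (10 + 12² - 22*12) = 181 + (10 + 144 - 264) = 181 - 110 = 71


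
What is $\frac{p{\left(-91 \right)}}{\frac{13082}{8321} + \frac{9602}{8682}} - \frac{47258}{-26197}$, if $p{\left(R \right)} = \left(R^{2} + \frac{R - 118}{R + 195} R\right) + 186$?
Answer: $\frac{5039829365294915}{1559536960216} \approx 3231.6$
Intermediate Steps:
$p{\left(R \right)} = 186 + R^{2} + \frac{R \left(-118 + R\right)}{195 + R}$ ($p{\left(R \right)} = \left(R^{2} + \frac{-118 + R}{195 + R} R\right) + 186 = \left(R^{2} + \frac{R \left(-118 + R\right)}{195 + R}\right) + 186 = 186 + R^{2} + \frac{R \left(-118 + R\right)}{195 + R}$)
$\frac{p{\left(-91 \right)}}{\frac{13082}{8321} + \frac{9602}{8682}} - \frac{47258}{-26197} = \frac{\frac{1}{195 - 91} \left(36270 + \left(-91\right)^{3} + 68 \left(-91\right) + 196 \left(-91\right)^{2}\right)}{\frac{13082}{8321} + \frac{9602}{8682}} - \frac{47258}{-26197} = \frac{\frac{1}{104} \left(36270 - 753571 - 6188 + 196 \cdot 8281\right)}{13082 \cdot \frac{1}{8321} + 9602 \cdot \frac{1}{8682}} - - \frac{47258}{26197} = \frac{\frac{1}{104} \left(36270 - 753571 - 6188 + 1623076\right)}{\frac{13082}{8321} + \frac{4801}{4341}} + \frac{47258}{26197} = \frac{\frac{1}{104} \cdot 899587}{\frac{96738083}{36121461}} + \frac{47258}{26197} = \frac{69199}{8} \cdot \frac{36121461}{96738083} + \frac{47258}{26197} = \frac{192274536903}{59531128} + \frac{47258}{26197} = \frac{5039829365294915}{1559536960216}$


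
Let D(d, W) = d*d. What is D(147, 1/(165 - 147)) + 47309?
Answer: 68918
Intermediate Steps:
D(d, W) = d**2
D(147, 1/(165 - 147)) + 47309 = 147**2 + 47309 = 21609 + 47309 = 68918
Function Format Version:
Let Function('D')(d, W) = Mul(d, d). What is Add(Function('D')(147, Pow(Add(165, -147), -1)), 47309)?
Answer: 68918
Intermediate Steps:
Function('D')(d, W) = Pow(d, 2)
Add(Function('D')(147, Pow(Add(165, -147), -1)), 47309) = Add(Pow(147, 2), 47309) = Add(21609, 47309) = 68918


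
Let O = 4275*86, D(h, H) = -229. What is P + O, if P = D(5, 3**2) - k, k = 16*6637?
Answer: 261229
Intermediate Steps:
k = 106192
P = -106421 (P = -229 - 1*106192 = -229 - 106192 = -106421)
O = 367650
P + O = -106421 + 367650 = 261229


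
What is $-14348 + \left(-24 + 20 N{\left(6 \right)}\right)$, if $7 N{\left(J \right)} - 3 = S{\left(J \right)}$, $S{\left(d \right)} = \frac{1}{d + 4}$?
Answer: $- \frac{100542}{7} \approx -14363.0$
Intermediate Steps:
$S{\left(d \right)} = \frac{1}{4 + d}$
$N{\left(J \right)} = \frac{3}{7} + \frac{1}{7 \left(4 + J\right)}$
$-14348 + \left(-24 + 20 N{\left(6 \right)}\right) = -14348 - \left(24 - 20 \frac{13 + 3 \cdot 6}{7 \left(4 + 6\right)}\right) = -14348 - \left(24 - 20 \frac{13 + 18}{7 \cdot 10}\right) = -14348 - \left(24 - 20 \cdot \frac{1}{7} \cdot \frac{1}{10} \cdot 31\right) = -14348 + \left(-24 + 20 \cdot \frac{31}{70}\right) = -14348 + \left(-24 + \frac{62}{7}\right) = -14348 - \frac{106}{7} = - \frac{100542}{7}$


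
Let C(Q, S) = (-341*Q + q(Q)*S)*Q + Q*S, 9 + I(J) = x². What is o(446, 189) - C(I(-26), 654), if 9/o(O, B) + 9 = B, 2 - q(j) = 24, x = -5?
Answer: 6140801/20 ≈ 3.0704e+5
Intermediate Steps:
q(j) = -22 (q(j) = 2 - 1*24 = 2 - 24 = -22)
o(O, B) = 9/(-9 + B)
I(J) = 16 (I(J) = -9 + (-5)² = -9 + 25 = 16)
C(Q, S) = Q*S + Q*(-341*Q - 22*S) (C(Q, S) = (-341*Q - 22*S)*Q + Q*S = Q*(-341*Q - 22*S) + Q*S = Q*S + Q*(-341*Q - 22*S))
o(446, 189) - C(I(-26), 654) = 9/(-9 + 189) - 16*(-341*16 - 21*654) = 9/180 - 16*(-5456 - 13734) = 9*(1/180) - 16*(-19190) = 1/20 - 1*(-307040) = 1/20 + 307040 = 6140801/20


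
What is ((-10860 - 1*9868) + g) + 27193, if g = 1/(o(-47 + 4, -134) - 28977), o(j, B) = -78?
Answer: 187840574/29055 ≈ 6465.0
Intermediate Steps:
g = -1/29055 (g = 1/(-78 - 28977) = 1/(-29055) = -1/29055 ≈ -3.4417e-5)
((-10860 - 1*9868) + g) + 27193 = ((-10860 - 1*9868) - 1/29055) + 27193 = ((-10860 - 9868) - 1/29055) + 27193 = (-20728 - 1/29055) + 27193 = -602252041/29055 + 27193 = 187840574/29055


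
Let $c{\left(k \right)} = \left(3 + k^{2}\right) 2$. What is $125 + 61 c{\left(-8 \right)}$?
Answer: $8299$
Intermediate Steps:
$c{\left(k \right)} = 6 + 2 k^{2}$
$125 + 61 c{\left(-8 \right)} = 125 + 61 \left(6 + 2 \left(-8\right)^{2}\right) = 125 + 61 \left(6 + 2 \cdot 64\right) = 125 + 61 \left(6 + 128\right) = 125 + 61 \cdot 134 = 125 + 8174 = 8299$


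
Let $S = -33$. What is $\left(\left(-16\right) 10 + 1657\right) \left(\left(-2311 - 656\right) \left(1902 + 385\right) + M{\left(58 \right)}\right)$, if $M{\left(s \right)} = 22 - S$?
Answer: $-10157854578$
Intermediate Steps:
$M{\left(s \right)} = 55$ ($M{\left(s \right)} = 22 - -33 = 22 + 33 = 55$)
$\left(\left(-16\right) 10 + 1657\right) \left(\left(-2311 - 656\right) \left(1902 + 385\right) + M{\left(58 \right)}\right) = \left(\left(-16\right) 10 + 1657\right) \left(\left(-2311 - 656\right) \left(1902 + 385\right) + 55\right) = \left(-160 + 1657\right) \left(\left(-2967\right) 2287 + 55\right) = 1497 \left(-6785529 + 55\right) = 1497 \left(-6785474\right) = -10157854578$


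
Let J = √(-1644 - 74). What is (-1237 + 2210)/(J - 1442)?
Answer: -701533/1040541 - 973*I*√1718/2081082 ≈ -0.6742 - 0.019379*I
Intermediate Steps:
J = I*√1718 (J = √(-1718) = I*√1718 ≈ 41.449*I)
(-1237 + 2210)/(J - 1442) = (-1237 + 2210)/(I*√1718 - 1442) = 973/(-1442 + I*√1718)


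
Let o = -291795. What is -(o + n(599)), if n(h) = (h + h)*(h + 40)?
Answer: -473727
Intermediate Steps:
n(h) = 2*h*(40 + h) (n(h) = (2*h)*(40 + h) = 2*h*(40 + h))
-(o + n(599)) = -(-291795 + 2*599*(40 + 599)) = -(-291795 + 2*599*639) = -(-291795 + 765522) = -1*473727 = -473727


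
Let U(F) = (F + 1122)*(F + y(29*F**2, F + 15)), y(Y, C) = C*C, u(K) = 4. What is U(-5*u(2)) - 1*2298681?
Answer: -2293171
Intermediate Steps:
y(Y, C) = C**2
U(F) = (1122 + F)*(F + (15 + F)**2) (U(F) = (F + 1122)*(F + (F + 15)**2) = (1122 + F)*(F + (15 + F)**2))
U(-5*u(2)) - 1*2298681 = (252450 + (-5*4)**3 + 1153*(-5*4)**2 + 35007*(-5*4)) - 1*2298681 = (252450 + (-20)**3 + 1153*(-20)**2 + 35007*(-20)) - 2298681 = (252450 - 8000 + 1153*400 - 700140) - 2298681 = (252450 - 8000 + 461200 - 700140) - 2298681 = 5510 - 2298681 = -2293171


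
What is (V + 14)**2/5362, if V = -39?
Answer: 625/5362 ≈ 0.11656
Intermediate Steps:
(V + 14)**2/5362 = (-39 + 14)**2/5362 = (-25)**2*(1/5362) = 625*(1/5362) = 625/5362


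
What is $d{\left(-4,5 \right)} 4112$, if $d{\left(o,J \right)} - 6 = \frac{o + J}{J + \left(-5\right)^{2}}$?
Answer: $\frac{372136}{15} \approx 24809.0$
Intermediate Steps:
$d{\left(o,J \right)} = 6 + \frac{J + o}{25 + J}$ ($d{\left(o,J \right)} = 6 + \frac{o + J}{J + \left(-5\right)^{2}} = 6 + \frac{J + o}{J + 25} = 6 + \frac{J + o}{25 + J}$)
$d{\left(-4,5 \right)} 4112 = \frac{150 - 4 + 7 \cdot 5}{25 + 5} \cdot 4112 = \frac{150 - 4 + 35}{30} \cdot 4112 = \frac{1}{30} \cdot 181 \cdot 4112 = \frac{181}{30} \cdot 4112 = \frac{372136}{15}$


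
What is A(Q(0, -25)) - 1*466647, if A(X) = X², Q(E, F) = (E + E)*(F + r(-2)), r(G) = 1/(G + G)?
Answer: -466647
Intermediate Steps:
r(G) = 1/(2*G)
Q(E, F) = 2*E*(-¼ + F) (Q(E, F) = (E + E)*(F + (½)/(-2)) = (2*E)*(F + (½)*(-½)) = (2*E)*(F - ¼) = (2*E)*(-¼ + F) = 2*E*(-¼ + F))
A(Q(0, -25)) - 1*466647 = ((½)*0*(-1 + 4*(-25)))² - 1*466647 = ((½)*0*(-1 - 100))² - 466647 = ((½)*0*(-101))² - 466647 = 0² - 466647 = 0 - 466647 = -466647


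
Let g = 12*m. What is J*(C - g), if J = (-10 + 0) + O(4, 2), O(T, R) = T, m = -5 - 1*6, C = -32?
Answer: -600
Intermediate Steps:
m = -11 (m = -5 - 6 = -11)
g = -132 (g = 12*(-11) = -132)
J = -6 (J = (-10 + 0) + 4 = -10 + 4 = -6)
J*(C - g) = -6*(-32 - 1*(-132)) = -6*(-32 + 132) = -6*100 = -600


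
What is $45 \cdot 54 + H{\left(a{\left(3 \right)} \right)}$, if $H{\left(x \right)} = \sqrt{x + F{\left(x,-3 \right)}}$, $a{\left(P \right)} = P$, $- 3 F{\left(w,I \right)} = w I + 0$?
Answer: $2430 + \sqrt{6} \approx 2432.4$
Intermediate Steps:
$F{\left(w,I \right)} = - \frac{I w}{3}$ ($F{\left(w,I \right)} = - \frac{w I + 0}{3} = - \frac{I w + 0}{3} = - \frac{I w}{3}$)
$H{\left(x \right)} = \sqrt{2} \sqrt{x}$ ($H{\left(x \right)} = \sqrt{x - - x} = \sqrt{x + x} = \sqrt{2 x} = \sqrt{2} \sqrt{x}$)
$45 \cdot 54 + H{\left(a{\left(3 \right)} \right)} = 45 \cdot 54 + \sqrt{2} \sqrt{3} = 2430 + \sqrt{6}$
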